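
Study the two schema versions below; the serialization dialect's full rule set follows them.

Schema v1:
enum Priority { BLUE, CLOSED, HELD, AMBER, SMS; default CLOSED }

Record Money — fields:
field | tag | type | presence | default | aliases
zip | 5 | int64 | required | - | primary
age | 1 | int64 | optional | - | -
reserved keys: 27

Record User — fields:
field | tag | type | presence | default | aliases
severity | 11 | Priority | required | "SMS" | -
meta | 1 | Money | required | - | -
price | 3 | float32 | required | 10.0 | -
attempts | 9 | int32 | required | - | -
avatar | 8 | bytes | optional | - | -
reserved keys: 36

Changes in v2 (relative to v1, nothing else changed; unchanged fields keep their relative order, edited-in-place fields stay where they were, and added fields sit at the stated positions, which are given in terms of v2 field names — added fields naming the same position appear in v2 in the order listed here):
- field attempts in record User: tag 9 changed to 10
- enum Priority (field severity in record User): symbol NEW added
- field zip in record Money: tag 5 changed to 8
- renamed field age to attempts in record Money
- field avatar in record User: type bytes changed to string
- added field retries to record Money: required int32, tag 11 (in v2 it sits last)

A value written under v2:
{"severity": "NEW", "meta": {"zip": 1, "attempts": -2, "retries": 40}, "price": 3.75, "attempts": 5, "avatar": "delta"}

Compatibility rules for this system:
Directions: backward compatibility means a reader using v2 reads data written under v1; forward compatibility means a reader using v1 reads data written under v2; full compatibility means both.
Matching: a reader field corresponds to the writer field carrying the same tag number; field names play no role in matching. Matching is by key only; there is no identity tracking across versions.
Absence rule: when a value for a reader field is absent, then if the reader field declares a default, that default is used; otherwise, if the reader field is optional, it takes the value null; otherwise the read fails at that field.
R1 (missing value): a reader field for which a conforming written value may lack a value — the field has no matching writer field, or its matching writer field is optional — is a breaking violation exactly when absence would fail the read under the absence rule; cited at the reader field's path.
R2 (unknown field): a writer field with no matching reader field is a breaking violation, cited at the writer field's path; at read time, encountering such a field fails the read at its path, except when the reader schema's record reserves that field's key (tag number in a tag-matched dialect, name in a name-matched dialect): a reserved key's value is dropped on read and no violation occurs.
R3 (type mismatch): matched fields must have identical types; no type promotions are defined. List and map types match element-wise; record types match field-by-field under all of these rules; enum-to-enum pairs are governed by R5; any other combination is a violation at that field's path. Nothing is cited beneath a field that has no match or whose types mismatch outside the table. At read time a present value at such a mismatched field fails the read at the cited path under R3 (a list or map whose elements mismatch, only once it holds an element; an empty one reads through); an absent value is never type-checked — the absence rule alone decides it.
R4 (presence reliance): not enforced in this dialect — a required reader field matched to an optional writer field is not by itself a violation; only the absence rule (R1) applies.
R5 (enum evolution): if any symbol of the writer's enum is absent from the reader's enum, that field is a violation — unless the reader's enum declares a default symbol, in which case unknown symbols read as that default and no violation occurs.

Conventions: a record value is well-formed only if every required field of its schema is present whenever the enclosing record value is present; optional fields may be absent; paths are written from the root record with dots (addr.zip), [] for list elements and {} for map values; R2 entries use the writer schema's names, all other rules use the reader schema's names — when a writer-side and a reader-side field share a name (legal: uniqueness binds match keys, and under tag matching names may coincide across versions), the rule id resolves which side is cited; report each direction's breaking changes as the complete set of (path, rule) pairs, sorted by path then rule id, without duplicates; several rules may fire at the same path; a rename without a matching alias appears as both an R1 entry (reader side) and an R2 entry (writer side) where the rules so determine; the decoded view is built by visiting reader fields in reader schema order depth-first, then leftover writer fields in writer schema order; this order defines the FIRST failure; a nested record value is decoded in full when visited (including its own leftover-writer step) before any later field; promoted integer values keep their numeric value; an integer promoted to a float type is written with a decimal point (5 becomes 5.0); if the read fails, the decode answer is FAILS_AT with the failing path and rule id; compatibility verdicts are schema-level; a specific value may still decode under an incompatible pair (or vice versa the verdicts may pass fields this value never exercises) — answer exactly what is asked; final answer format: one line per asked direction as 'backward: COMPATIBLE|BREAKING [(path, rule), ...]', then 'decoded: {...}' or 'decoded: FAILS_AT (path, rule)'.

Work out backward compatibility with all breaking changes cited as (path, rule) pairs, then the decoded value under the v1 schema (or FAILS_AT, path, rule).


backward: BREAKING [(attempts, R1), (attempts, R2), (avatar, R3), (meta.retries, R1), (meta.zip, R1), (meta.zip, R2)]; decoded: FAILS_AT (meta.zip, R1)

arrows below run writer -> reader for User
backward analysis of User with v2 as reader and v1 as writer:
  severity: Priority -> Priority, writer required; from severity
  meta: Money -> Money, writer required; from meta
  price: float32 -> float32, writer required; from price
  attempts: no writer-side match
  avatar: bytes -> string, writer optional; from avatar
  leftover writer field: attempts
  meta.zip: no writer-side match
  meta.attempts: int64 -> int64, writer optional; from meta.age
  meta.retries: no writer-side match
  leftover writer field: meta.zip
  violation R1 at attempts
  violation R2 at attempts
  violation R3 at avatar
  violation R1 at meta.retries
  violation R1 at meta.zip
  violation R2 at meta.zip
  => backward verdict for User: BREAKING, 6 violation(s)
decode walk for User under reader schema v1:
  severity := "CLOSED" (symbol NEW -> reader default)
  read fails at meta.zip under R1 (no fill)
  => FAILS_AT (meta.zip, R1)
the other User changes do not affect what is asked:
  enum Priority (field severity in record User): symbol NEW added -> triggers nothing under User's printed rules — same verdict
  renamed field age to attempts in record Money -> triggers nothing under User's printed rules — same verdict


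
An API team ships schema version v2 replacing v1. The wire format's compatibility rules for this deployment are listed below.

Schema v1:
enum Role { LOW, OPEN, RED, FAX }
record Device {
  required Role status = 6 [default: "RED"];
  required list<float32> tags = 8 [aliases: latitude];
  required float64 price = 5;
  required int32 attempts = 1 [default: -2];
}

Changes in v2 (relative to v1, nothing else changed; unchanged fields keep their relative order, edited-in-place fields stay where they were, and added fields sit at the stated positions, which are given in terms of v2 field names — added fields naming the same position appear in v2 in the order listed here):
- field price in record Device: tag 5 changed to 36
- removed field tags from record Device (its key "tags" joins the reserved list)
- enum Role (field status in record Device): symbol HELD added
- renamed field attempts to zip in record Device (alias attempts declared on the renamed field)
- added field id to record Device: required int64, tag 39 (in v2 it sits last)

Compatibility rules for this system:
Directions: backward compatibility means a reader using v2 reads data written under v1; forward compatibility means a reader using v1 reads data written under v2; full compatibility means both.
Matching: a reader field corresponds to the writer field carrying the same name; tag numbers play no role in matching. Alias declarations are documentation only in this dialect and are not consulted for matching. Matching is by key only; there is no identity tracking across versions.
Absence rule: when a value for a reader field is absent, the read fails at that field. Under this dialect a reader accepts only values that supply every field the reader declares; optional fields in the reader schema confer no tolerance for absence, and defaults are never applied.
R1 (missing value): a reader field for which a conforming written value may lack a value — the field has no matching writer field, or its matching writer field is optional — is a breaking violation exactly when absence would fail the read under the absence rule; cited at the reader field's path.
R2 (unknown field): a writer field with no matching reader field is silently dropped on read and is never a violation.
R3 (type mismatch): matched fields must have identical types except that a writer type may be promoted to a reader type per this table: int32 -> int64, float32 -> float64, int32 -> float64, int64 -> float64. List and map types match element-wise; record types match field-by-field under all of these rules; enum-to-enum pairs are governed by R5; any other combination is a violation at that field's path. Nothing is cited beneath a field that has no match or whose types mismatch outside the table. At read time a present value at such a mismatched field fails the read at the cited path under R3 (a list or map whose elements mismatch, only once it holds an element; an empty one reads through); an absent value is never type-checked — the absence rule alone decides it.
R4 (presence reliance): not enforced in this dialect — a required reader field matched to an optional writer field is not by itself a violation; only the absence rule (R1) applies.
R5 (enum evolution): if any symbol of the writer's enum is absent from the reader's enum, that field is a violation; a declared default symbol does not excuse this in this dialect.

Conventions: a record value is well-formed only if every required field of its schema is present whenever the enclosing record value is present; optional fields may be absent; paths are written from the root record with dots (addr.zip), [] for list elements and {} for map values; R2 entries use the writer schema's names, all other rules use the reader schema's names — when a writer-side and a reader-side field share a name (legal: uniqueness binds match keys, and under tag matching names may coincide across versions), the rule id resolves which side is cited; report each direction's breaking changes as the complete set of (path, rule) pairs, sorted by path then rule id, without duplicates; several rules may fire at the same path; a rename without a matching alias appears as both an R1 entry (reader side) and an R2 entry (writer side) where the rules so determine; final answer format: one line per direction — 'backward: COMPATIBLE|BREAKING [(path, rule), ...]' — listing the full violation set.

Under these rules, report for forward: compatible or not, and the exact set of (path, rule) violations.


forward: BREAKING [(attempts, R1), (status, R5), (tags, R1)]

in Device below, arrows point writer -> reader
forward analysis of Device with v1 as reader and v2 as writer:
  status <- status (Role -> Role, writer required)
  tags: no writer-side match
  price <- price (float64 -> float64, writer required)
  attempts: no writer-side match
  writer field zip has no reader counterpart
  writer field id has no reader counterpart
  rule R1 violated at attempts
  rule R5 violated at status
  rule R1 violated at tags
  => forward: BREAKING (3)
checking off the Device differences that do not matter here:
  field price in record Device: tag 5 changed to 36 -> no rule fires on it in Device's dialect; the asked verdict holds
  added field id to record Device: required int64, tag 39 (in v2 it sits last) -> its effect on Device is confined to the backward direction, not asked


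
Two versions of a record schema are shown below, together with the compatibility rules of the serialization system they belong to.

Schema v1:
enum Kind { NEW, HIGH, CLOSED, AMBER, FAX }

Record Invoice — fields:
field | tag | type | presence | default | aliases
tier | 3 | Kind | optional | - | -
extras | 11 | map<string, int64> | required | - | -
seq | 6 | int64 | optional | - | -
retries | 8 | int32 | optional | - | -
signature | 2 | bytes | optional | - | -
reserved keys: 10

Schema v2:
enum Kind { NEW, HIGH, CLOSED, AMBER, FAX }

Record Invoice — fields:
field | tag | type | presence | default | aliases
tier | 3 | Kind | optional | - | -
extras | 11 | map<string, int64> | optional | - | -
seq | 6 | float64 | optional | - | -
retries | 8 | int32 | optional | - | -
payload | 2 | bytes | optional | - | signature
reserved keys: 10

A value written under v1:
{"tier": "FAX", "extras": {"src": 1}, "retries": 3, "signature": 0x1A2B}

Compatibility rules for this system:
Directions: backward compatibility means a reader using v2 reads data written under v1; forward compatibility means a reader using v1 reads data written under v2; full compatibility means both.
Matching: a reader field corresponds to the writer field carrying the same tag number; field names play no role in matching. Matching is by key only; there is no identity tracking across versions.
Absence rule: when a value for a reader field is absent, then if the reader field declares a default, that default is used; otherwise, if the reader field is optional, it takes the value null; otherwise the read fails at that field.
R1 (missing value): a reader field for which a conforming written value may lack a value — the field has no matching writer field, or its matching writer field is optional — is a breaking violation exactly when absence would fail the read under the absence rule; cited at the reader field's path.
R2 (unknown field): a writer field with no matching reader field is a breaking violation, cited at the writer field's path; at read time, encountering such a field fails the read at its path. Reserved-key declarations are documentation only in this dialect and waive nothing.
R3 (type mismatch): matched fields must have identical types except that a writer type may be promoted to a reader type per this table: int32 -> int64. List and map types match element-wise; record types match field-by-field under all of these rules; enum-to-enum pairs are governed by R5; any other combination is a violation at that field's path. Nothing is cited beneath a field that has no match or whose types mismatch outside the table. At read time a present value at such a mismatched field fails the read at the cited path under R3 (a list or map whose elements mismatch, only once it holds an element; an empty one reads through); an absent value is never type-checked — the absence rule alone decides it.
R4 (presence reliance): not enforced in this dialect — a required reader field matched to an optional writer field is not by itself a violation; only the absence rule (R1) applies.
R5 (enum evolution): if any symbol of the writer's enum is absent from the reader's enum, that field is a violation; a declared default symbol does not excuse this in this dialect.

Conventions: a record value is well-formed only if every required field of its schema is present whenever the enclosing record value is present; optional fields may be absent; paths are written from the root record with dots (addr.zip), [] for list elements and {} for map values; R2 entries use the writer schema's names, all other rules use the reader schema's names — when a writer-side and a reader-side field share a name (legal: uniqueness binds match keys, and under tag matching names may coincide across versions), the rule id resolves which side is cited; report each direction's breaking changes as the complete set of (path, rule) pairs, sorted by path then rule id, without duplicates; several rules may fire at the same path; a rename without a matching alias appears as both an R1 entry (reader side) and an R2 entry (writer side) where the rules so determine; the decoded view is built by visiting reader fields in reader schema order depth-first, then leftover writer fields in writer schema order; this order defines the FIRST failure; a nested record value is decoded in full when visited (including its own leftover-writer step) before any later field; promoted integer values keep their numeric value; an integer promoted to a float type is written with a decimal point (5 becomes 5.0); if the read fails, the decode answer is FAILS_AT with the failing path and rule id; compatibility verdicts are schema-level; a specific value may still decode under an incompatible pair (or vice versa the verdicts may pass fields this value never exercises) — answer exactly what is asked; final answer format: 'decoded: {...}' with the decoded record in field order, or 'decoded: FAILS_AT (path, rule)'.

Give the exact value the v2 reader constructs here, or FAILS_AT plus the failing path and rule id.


arrows below run writer -> reader for Invoice
migrating the Invoice value to v2:
  tier := "FAX"
  extras := {"src": 1}
  seq := null (missing; optional => null)
  retries := 3
  payload := 0x1A2B (from writer signature)
  => decoded: {"tier": "FAX", "extras": {"src": 1}, "seq": null, "retries": 3, "payload": 0x1A2B}
ruling out the remaining Invoice differences:
  field seq in record Invoice: type int64 changed to float64 -> affects the rule determinations only; this particular Invoice value decodes identically
  field extras in record Invoice: required changed to optional -> affects the rule determinations only; this particular Invoice value decodes identically

decoded: {"tier": "FAX", "extras": {"src": 1}, "seq": null, "retries": 3, "payload": 0x1A2B}


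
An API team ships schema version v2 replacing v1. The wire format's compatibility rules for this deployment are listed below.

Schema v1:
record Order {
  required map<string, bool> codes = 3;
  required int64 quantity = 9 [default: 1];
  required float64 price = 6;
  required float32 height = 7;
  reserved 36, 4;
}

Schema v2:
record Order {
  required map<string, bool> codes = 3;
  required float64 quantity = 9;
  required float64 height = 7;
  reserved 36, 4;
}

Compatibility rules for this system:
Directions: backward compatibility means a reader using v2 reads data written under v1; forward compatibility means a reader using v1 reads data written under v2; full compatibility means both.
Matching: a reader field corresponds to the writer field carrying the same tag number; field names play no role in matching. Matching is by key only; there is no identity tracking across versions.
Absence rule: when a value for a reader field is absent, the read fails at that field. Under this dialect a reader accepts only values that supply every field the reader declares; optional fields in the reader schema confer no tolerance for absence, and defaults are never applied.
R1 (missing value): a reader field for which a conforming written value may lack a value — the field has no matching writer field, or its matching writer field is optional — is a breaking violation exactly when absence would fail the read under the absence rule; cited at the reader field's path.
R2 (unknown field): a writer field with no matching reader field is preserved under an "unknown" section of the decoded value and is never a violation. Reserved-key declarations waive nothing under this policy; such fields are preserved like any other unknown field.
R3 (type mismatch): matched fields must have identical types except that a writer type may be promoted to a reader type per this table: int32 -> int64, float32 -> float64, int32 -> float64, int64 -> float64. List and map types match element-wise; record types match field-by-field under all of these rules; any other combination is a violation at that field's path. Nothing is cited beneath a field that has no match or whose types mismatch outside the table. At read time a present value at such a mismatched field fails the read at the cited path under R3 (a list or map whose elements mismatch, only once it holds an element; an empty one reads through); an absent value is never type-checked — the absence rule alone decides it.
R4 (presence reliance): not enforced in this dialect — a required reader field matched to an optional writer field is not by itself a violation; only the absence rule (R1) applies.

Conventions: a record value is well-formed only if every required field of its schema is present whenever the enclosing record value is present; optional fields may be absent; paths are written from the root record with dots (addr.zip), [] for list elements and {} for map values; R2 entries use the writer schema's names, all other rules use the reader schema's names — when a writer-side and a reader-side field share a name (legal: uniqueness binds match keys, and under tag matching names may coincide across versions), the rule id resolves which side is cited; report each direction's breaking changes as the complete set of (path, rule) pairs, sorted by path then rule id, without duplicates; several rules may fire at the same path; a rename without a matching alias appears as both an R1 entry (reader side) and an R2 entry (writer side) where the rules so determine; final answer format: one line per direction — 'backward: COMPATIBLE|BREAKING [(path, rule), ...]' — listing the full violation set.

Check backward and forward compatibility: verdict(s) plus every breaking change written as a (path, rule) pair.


arrows below run writer -> reader for Order
backward on Order — v2 reading data written by v1:
  writer required, map<string, bool> -> map<string, bool>: reader codes maps from writer codes
  writer required, int64 -> float64: reader quantity maps from writer quantity
  writer required, float32 -> float64: reader height maps from writer height
  price (writer side), unknown to reader
  nothing fires on Order: backward is COMPATIBLE
forward on Order — v1 reading data written by v2:
  writer required, map<string, bool> -> map<string, bool>: reader codes maps from writer codes
  writer required, float64 -> int64: reader quantity maps from writer quantity
  price has no writer counterpart
  writer required, float64 -> float32: reader height maps from writer height
  violation R3 at height
  violation R1 at price
  violation R3 at quantity
  => 3 violation(s): forward is BREAKING for Order

backward: COMPATIBLE []; forward: BREAKING [(height, R3), (price, R1), (quantity, R3)]


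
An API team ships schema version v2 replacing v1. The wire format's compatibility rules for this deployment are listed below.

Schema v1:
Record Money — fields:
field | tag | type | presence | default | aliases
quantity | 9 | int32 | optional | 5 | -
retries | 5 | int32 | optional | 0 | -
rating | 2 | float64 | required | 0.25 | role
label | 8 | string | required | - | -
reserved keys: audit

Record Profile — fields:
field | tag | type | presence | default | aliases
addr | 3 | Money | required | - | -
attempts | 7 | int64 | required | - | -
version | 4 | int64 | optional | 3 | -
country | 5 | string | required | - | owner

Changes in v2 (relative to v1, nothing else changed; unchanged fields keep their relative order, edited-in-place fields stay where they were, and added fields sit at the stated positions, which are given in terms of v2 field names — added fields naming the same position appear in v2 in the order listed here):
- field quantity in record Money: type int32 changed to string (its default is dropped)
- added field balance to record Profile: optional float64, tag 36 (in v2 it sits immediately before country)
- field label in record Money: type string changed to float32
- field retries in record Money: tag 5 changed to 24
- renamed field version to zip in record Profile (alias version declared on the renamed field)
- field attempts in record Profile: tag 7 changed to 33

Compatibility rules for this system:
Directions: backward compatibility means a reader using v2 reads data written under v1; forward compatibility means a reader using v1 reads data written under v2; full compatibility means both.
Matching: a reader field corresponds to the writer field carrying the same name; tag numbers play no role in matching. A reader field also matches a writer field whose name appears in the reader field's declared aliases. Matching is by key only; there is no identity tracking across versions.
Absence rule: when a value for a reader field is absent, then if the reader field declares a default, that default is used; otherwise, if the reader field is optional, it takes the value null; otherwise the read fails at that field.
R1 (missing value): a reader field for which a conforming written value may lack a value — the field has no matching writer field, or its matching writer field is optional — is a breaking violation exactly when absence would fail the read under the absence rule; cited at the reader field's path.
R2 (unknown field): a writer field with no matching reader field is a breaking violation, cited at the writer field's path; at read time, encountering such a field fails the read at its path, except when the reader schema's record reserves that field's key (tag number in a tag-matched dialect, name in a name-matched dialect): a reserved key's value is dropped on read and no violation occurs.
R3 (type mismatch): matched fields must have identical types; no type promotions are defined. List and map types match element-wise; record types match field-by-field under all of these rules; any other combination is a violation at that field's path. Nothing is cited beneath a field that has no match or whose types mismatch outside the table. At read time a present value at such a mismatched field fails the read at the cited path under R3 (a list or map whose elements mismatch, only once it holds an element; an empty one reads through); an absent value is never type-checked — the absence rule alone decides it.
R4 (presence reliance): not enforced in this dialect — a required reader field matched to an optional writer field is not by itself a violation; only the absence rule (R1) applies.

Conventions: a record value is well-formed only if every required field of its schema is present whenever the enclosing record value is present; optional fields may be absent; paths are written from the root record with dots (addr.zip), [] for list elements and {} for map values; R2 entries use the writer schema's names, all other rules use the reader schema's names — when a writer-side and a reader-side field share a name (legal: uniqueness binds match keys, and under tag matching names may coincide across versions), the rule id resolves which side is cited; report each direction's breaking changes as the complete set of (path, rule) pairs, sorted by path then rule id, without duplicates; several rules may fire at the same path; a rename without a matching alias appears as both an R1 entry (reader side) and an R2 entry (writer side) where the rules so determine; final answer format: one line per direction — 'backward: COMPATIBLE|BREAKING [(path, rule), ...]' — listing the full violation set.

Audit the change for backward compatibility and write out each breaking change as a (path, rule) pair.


backward: BREAKING [(addr.label, R3), (addr.quantity, R3)]

in Profile below, arrows point writer -> reader
backward on Profile — v2 reading data written by v1:
  Money -> Money, writer required: addr aligns to addr
  int64 -> int64, writer required: attempts aligns to attempts
  int64 -> int64, writer optional: zip aligns to version
  balance: no writer match
  string -> string, writer required: country aligns to country
  int32 -> string, writer optional: addr.quantity aligns to addr.quantity
  int32 -> int32, writer optional: addr.retries aligns to addr.retries
  float64 -> float64, writer required: addr.rating aligns to addr.rating
  string -> float32, writer required: addr.label aligns to addr.label
  rule R3 violated at addr.label
  rule R3 violated at addr.quantity
  => 2 violation(s): backward is BREAKING for Profile
the rest of the Profile diff is inert for this question:
  added field balance to record Profile: optional float64, tag 36 (in v2 it sits immediately before country) -> matters only for Profile's forward compatibility — outside the asked direction
  field retries in record Money: tag 5 changed to 24 -> fires no rule on Profile, leaving the asked answer as it is
  renamed field version to zip in record Profile (alias version declared on the renamed field) -> matters only for Profile's forward compatibility — outside the asked direction
  field attempts in record Profile: tag 7 changed to 33 -> fires no rule on Profile, leaving the asked answer as it is


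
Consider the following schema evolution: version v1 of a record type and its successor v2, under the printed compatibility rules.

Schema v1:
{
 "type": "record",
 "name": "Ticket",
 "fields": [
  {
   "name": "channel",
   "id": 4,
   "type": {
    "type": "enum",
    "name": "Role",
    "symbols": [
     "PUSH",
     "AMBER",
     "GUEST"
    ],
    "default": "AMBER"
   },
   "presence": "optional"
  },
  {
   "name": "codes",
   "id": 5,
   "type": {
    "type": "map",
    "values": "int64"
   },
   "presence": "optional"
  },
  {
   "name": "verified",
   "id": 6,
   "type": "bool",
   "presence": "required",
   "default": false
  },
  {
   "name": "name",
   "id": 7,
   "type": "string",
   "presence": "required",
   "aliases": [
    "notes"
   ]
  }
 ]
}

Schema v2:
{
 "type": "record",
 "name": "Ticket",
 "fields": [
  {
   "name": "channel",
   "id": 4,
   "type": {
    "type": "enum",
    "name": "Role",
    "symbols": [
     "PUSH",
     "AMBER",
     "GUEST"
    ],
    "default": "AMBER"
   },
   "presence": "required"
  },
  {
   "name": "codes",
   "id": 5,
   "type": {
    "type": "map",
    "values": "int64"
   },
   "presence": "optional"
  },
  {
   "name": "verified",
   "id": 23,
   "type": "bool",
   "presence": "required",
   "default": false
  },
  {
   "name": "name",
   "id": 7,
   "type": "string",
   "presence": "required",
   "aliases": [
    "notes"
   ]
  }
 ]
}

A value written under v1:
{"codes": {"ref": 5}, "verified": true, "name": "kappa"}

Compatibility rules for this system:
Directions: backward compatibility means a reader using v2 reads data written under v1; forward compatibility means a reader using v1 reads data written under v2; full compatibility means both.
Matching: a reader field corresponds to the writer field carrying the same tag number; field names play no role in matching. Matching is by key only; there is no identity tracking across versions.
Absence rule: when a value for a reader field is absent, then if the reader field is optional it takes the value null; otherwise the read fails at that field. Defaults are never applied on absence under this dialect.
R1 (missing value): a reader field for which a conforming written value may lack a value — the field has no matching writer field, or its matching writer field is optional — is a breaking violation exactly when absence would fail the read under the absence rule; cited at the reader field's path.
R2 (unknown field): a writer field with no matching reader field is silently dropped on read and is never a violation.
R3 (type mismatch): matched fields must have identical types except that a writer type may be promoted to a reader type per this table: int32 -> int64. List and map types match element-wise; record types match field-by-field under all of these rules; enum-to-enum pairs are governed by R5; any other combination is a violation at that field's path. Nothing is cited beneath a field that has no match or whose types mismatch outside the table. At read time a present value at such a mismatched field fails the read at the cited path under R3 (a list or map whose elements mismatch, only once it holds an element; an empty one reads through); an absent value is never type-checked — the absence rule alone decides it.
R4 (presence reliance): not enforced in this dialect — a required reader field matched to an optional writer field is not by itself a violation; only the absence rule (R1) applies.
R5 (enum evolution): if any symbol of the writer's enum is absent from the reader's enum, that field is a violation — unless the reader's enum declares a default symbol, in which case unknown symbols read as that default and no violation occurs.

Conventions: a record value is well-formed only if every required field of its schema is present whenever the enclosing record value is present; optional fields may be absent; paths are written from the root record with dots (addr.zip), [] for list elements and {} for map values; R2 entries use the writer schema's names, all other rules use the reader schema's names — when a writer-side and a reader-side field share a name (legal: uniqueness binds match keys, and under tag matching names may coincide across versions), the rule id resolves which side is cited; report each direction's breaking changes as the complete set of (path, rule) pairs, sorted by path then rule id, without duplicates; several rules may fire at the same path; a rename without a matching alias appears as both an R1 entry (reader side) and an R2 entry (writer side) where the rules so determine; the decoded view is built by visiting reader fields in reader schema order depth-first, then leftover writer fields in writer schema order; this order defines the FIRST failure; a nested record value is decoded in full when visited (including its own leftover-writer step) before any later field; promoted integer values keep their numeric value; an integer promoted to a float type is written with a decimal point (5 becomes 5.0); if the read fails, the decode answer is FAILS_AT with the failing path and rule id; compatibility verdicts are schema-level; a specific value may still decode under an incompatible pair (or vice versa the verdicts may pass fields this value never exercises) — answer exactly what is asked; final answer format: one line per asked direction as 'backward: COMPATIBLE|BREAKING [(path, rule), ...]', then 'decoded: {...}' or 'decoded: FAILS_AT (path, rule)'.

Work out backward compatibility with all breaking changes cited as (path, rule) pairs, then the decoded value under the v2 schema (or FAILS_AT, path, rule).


backward: BREAKING [(channel, R1), (verified, R1)]; decoded: FAILS_AT (channel, R1)

arrows below run writer -> reader for Ticket
backward pass over Ticket, reader schema v2, writer schema v1:
  channel <- channel (Role -> Role, writer optional)
  codes <- codes (map<string, int64> -> map<string, int64>, writer optional)
  verified has no writer counterpart
  name <- name (string -> string, writer required)
  writer field verified has no reader counterpart
  violation R1 at channel
  violation R1 at verified
  => backward verdict for Ticket: BREAKING, 2 violation(s)
migrating the Ticket value to v2:
  read fails at channel under R1 (no fill)
  => FAILS_AT (channel, R1)


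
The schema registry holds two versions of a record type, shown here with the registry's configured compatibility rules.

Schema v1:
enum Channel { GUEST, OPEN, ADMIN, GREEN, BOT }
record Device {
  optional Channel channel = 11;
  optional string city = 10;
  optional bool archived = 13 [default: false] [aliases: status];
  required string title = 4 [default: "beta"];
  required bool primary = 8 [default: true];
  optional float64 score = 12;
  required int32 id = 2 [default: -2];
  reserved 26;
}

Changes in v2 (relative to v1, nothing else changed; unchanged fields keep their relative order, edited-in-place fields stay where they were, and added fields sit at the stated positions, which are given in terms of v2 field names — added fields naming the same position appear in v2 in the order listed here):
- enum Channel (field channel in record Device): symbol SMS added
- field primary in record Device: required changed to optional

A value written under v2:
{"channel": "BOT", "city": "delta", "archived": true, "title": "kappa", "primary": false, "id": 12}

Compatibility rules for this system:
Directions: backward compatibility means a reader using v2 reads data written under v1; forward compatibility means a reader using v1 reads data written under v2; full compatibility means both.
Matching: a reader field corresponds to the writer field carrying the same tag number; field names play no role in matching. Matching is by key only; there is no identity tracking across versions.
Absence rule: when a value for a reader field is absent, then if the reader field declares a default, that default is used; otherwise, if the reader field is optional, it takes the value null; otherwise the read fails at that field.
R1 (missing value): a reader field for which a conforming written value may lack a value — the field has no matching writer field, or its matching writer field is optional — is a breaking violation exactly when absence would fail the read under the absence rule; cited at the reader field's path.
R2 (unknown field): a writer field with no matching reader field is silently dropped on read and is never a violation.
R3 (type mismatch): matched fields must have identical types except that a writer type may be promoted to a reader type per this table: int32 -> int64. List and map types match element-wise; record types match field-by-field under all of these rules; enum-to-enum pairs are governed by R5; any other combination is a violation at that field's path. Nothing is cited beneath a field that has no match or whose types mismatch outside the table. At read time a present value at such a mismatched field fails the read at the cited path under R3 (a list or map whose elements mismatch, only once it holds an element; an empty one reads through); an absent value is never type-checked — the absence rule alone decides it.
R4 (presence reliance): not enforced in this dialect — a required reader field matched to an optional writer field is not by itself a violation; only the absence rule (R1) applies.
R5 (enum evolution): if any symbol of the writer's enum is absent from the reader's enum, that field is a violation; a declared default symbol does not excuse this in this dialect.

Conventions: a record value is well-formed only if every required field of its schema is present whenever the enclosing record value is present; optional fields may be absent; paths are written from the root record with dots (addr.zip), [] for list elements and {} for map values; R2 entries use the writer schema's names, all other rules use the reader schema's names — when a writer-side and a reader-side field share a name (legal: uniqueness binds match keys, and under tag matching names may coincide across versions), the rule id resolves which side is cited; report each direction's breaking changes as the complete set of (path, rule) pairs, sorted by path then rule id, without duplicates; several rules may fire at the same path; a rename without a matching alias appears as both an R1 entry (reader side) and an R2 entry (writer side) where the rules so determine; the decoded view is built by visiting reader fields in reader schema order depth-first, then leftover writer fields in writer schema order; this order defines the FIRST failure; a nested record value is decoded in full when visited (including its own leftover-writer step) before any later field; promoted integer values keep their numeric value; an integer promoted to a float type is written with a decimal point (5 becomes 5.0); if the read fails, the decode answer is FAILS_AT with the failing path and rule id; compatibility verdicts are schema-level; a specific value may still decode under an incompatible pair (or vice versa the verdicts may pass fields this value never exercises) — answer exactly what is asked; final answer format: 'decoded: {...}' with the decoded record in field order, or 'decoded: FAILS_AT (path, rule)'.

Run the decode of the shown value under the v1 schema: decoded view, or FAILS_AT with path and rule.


in Device below, arrows point writer -> reader
decode (reader v1):
  channel := "BOT"
  city := "delta"
  archived := true
  title := "kappa"
  primary := false
  score := null (not supplied -> null)
  id := 12
  => decoded: {"channel": "BOT", "city": "delta", "archived": true, "title": "kappa", "primary": false, "score": null, "id": 12}
checking off the Device differences that do not matter here:
  enum Channel (field channel in record Device): symbol SMS added -> a verdict-level change on Device — the shown value reads the same
  field primary in record Device: required changed to optional -> inert under this dialect — no rule fires on Device and the result does not move

decoded: {"channel": "BOT", "city": "delta", "archived": true, "title": "kappa", "primary": false, "score": null, "id": 12}
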